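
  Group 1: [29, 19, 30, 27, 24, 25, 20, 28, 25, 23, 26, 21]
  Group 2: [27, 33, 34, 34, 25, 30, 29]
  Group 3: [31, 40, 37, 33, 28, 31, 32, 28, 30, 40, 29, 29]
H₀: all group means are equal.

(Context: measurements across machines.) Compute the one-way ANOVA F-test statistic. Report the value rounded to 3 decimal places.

Group means [24.75, 30.29, 32.33], grand mean 28.935
SSB = Σnᵢ(x̄ᵢ−x̄)² = 361.526; SSW = ΣΣ(x−x̄ᵢ)² = 420.345
MSB = 361.526/2 = 180.7629; MSW = 420.345/28 = 15.0123
F = MSB/MSW = 12.0410
df = (2, 28)

test statistic = 12.041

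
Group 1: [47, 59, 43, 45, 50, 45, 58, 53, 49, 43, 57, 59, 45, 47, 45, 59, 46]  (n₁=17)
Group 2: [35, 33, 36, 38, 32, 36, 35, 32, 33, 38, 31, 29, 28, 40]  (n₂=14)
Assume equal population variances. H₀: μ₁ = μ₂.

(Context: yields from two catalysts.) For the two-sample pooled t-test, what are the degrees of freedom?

degrees of freedom = 29

df = n₁ + n₂ − 2 = 17 + 14 − 2 = 29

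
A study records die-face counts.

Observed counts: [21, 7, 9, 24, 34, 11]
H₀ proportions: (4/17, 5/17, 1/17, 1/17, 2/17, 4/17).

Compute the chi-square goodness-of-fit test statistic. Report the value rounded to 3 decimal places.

test statistic = 116.171

n = 106; E_i = n·p_i = [24.94, 31.18, 6.24, 6.24, 12.47, 24.94]
χ² = (21−24.94)²/24.94 + (7−31.18)²/31.18 + (9−6.24)²/6.24 + (24−6.24)²/6.24 + (34−12.47)²/12.47 + (11−24.94)²/24.94 = 116.1708
df = 5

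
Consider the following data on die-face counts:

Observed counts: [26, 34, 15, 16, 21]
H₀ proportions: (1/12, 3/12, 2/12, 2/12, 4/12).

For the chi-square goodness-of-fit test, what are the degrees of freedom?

df = k − 1 = 5 − 1 = 4

degrees of freedom = 4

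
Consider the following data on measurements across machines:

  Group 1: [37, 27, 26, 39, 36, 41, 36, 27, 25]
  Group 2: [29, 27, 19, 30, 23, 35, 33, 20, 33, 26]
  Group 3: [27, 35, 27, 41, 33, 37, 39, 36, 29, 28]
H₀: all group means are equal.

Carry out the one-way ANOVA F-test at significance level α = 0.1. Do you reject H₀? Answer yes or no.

reject H₀: yes

Group means [32.67, 27.50, 33.20], grand mean 31.069
SSB = Σnᵢ(x̄ᵢ−x̄)² = 195.762; SSW = ΣΣ(x−x̄ᵢ)² = 836.100
MSB = 195.762/2 = 97.8810; MSW = 836.100/26 = 32.1577
F = MSB/MSW = 3.0438
df = (2, 26)
p-value (upper-tail) = 0.06490
At α=0.1: p < α → reject H₀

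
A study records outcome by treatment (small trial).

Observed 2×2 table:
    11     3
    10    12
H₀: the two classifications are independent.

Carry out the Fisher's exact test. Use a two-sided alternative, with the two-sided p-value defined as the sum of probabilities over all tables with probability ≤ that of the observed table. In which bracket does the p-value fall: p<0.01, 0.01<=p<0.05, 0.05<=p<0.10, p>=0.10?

Margins: r₁=14, r₂=22, c₁=21, c₂=15, n=36
p_obs = C(14,11)·C(22,10)/C(36,21); sum pmf over tables with pmf ≤ p_obs
p-value (two-sided) = 0.08330
→ bracket: 0.05<=p<0.10

p-value bracket: 0.05<=p<0.10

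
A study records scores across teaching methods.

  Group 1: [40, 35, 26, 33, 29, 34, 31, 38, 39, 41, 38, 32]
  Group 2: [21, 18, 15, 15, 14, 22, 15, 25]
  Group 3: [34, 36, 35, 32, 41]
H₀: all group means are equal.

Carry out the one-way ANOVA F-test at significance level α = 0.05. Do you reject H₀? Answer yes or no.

reject H₀: yes

Group means [34.67, 18.12, 35.60], grand mean 29.560
SSB = Σnᵢ(x̄ᵢ−x̄)² = 1541.418; SSW = ΣΣ(x−x̄ᵢ)² = 402.742
MSB = 1541.418/2 = 770.7092; MSW = 402.742/22 = 18.3064
F = MSB/MSW = 42.1004
df = (2, 22)
p-value (upper-tail) = 0.00000
At α=0.05: p < α → reject H₀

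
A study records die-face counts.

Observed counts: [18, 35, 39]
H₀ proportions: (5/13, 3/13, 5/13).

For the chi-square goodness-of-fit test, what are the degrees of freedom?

degrees of freedom = 2

df = k − 1 = 3 − 1 = 2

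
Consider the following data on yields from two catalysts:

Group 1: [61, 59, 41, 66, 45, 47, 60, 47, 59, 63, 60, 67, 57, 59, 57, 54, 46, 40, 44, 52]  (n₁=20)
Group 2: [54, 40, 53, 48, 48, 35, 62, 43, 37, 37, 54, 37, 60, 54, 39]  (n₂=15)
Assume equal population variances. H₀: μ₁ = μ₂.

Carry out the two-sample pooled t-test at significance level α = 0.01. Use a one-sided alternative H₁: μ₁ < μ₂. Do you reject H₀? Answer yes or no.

x̄₁=54.200, s₁=8.333, n₁=20
x̄₂=46.733, s₂=9.067, n₂=15
s_p² = [19·8.333² + 14·9.067²]/33 = 74.8525
SE = √(s_p²·(1/20+1/15)) = 2.9551
t = (54.200−46.733)/2.9551 = 2.5267
df = 33
p-value (one-sided, H₁ less) = 0.99175
At α=0.01: p ≥ α → fail to reject H₀

reject H₀: no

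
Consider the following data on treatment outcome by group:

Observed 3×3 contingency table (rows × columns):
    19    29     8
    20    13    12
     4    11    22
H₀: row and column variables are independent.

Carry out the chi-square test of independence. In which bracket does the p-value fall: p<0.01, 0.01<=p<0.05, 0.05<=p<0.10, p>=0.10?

Row totals [56, 45, 37], col totals [43, 53, 42], n=138
χ² = (19−17.45)²/17.45 + (29−21.51)²/21.51 + (8−17.04)²/17.04 + (20−14.02)²/14.02 + (13−17.28)²/17.28 + (12−13.70)²/13.70 + (4−11.53)²/11.53 + (11−14.21)²/14.21 + (22−11.26)²/11.26 = 27.2503
df = 4
p-value (upper-tail) = 0.00002
→ bracket: p<0.01

p-value bracket: p<0.01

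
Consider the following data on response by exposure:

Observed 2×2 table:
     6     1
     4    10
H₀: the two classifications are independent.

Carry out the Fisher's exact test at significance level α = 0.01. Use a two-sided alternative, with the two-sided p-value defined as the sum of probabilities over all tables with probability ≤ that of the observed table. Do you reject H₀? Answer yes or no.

reject H₀: no

Margins: r₁=7, r₂=14, c₁=10, c₂=11, n=21
p_obs = C(7,6)·C(14,4)/C(21,10); sum pmf over tables with pmf ≤ p_obs
p-value (two-sided) = 0.02374
At α=0.01: p ≥ α → fail to reject H₀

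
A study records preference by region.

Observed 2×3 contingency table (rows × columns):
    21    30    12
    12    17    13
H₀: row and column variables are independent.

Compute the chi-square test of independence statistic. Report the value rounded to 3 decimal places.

Row totals [63, 42], col totals [33, 47, 25], n=105
χ² = (21−19.80)²/19.80 + (30−28.20)²/28.20 + (12−15.00)²/15.00 + (12−13.20)²/13.20 + (17−18.80)²/18.80 + (13−10.00)²/10.00 = 1.9691
df = 2

test statistic = 1.969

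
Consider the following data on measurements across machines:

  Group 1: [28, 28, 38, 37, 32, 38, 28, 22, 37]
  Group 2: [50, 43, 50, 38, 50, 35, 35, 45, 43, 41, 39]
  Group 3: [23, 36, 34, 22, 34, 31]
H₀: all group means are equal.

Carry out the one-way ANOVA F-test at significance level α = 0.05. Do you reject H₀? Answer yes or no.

Group means [32.00, 42.64, 30.00], grand mean 36.038
SSB = Σnᵢ(x̄ᵢ−x̄)² = 844.416; SSW = ΣΣ(x−x̄ᵢ)² = 774.545
MSB = 844.416/2 = 422.2080; MSW = 774.545/23 = 33.6759
F = MSB/MSW = 12.5374
df = (2, 23)
p-value (upper-tail) = 0.00021
At α=0.05: p < α → reject H₀

reject H₀: yes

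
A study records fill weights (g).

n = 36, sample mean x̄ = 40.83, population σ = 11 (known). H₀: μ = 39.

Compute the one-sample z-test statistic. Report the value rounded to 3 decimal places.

SE = σ/√n = 11/√36 = 1.8333
z = (x̄−μ₀)/SE = (40.83−39)/1.8333 = 0.9982

test statistic = 0.998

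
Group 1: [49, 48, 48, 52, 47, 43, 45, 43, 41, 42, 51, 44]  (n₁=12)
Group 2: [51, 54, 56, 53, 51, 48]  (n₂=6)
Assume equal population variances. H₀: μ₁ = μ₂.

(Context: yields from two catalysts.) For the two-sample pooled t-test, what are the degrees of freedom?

degrees of freedom = 16

df = n₁ + n₂ − 2 = 12 + 6 − 2 = 16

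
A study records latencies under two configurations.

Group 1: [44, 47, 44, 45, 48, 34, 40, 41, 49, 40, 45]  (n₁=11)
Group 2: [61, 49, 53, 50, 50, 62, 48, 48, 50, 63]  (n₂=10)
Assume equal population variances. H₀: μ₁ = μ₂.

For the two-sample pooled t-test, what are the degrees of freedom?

degrees of freedom = 19

df = n₁ + n₂ − 2 = 11 + 10 − 2 = 19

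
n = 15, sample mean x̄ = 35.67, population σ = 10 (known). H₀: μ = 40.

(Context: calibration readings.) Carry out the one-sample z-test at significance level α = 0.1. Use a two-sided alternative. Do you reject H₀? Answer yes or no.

reject H₀: yes

SE = σ/√n = 10/√15 = 2.5820
z = (x̄−μ₀)/SE = (35.67−40)/2.5820 = -1.6770
p-value (two-sided) = 0.09354
At α=0.1: p < α → reject H₀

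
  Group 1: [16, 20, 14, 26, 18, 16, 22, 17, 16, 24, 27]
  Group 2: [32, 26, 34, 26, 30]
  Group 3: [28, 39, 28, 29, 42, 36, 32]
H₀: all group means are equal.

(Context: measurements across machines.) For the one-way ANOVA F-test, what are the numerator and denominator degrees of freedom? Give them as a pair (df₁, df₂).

k = 3 groups, N = 23 total
df = (k−1, N−k) = (3−1, 23−3) = (2, 20)

degrees of freedom = [2, 20]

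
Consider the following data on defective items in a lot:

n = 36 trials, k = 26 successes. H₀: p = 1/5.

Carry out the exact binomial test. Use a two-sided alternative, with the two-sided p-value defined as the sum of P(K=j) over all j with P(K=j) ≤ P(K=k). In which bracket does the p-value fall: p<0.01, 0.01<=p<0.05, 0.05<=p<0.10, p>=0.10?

p-value bracket: p<0.01

Exact binomial: n=36, k=26, p₀=1/5=0.2000
P(X=j) = C(n,j)·p₀^j·(1−p₀)^(n−j); p = Σ P(X=j) over j with P(X=j) ≤ P(X=26)
p-value (two-sided) = 0.00000
→ bracket: p<0.01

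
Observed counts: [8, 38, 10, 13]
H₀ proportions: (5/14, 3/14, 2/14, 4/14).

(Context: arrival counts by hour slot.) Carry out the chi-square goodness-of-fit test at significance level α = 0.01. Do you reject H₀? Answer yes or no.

reject H₀: yes

n = 69; E_i = n·p_i = [24.64, 14.79, 9.86, 19.71]
χ² = (8−24.64)²/24.64 + (38−14.79)²/14.79 + (10−9.86)²/9.86 + (13−19.71)²/19.71 = 49.9763
df = 3
p-value (upper-tail) = 0.00000
At α=0.01: p < α → reject H₀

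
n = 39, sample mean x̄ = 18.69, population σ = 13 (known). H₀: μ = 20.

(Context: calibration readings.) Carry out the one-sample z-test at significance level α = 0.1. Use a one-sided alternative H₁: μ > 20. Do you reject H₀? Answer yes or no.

reject H₀: no

SE = σ/√n = 13/√39 = 2.0817
z = (x̄−μ₀)/SE = (18.69−20)/2.0817 = -0.6293
p-value (one-sided, H₁ greater) = 0.73542
At α=0.1: p ≥ α → fail to reject H₀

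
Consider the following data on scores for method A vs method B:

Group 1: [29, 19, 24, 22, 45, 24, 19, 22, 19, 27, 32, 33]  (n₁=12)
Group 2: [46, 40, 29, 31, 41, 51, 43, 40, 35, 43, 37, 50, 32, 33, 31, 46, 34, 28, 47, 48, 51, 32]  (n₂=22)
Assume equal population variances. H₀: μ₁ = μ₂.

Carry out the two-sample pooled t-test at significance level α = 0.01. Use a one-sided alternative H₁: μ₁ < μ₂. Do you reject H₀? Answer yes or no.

reject H₀: yes

x̄₁=26.250, s₁=7.641, n₁=12
x̄₂=39.455, s₂=7.602, n₂=22
s_p² = [11·7.641² + 21·7.602²]/32 = 57.9908
SE = √(s_p²·(1/12+1/22)) = 2.7329
t = (26.250−39.455)/2.7329 = -4.8318
df = 32
p-value (one-sided, H₁ less) = 0.00002
At α=0.01: p < α → reject H₀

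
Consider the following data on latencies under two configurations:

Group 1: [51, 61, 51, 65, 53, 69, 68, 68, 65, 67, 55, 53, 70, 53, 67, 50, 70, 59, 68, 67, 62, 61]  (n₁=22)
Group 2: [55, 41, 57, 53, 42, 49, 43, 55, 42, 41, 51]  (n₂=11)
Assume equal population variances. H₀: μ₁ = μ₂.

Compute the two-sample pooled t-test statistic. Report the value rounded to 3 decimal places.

x̄₁=61.500, s₁=7.110, n₁=22
x̄₂=48.091, s₂=6.395, n₂=11
s_p² = [21·7.110² + 10·6.395²]/31 = 47.4326
SE = √(s_p²·(1/22+1/11)) = 2.5432
t = (61.500−48.091)/2.5432 = 5.2724
df = 31

test statistic = 5.272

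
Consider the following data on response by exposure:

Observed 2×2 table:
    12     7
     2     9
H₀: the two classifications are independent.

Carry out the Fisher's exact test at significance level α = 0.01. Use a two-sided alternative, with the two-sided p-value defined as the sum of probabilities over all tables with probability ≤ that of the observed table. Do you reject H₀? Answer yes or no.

reject H₀: no

Margins: r₁=19, r₂=11, c₁=14, c₂=16, n=30
p_obs = C(19,12)·C(11,2)/C(30,14); sum pmf over tables with pmf ≤ p_obs
p-value (two-sided) = 0.02589
At α=0.01: p ≥ α → fail to reject H₀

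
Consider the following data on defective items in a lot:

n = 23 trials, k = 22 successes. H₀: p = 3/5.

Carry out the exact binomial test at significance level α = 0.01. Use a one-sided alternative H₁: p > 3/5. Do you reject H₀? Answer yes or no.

Exact binomial: n=23, k=22, p₀=3/5=0.6000
P(X≥22) from Σ C(n,i)·p₀^i·(1−p₀)^(n−i)
p-value (one-sided, H₁ greater) = 0.00013
At α=0.01: p < α → reject H₀

reject H₀: yes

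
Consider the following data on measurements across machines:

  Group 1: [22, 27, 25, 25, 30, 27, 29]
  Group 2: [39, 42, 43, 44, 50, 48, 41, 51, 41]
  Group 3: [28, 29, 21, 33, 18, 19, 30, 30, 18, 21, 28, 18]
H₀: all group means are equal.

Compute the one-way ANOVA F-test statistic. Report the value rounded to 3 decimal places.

test statistic = 51.384

Group means [26.43, 44.33, 24.42], grand mean 31.321
SSB = Σnᵢ(x̄ᵢ−x̄)² = 2263.476; SSW = ΣΣ(x−x̄ᵢ)² = 550.631
MSB = 2263.476/2 = 1131.7381; MSW = 550.631/25 = 22.0252
F = MSB/MSW = 51.3837
df = (2, 25)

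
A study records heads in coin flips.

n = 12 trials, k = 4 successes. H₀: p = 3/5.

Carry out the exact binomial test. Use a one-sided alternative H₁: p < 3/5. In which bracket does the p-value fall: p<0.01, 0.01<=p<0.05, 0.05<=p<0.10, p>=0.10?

p-value bracket: 0.05<=p<0.10

Exact binomial: n=12, k=4, p₀=3/5=0.6000
P(X≤4) from Σ C(n,i)·p₀^i·(1−p₀)^(n−i)
p-value (one-sided, H₁ less) = 0.05731
→ bracket: 0.05<=p<0.10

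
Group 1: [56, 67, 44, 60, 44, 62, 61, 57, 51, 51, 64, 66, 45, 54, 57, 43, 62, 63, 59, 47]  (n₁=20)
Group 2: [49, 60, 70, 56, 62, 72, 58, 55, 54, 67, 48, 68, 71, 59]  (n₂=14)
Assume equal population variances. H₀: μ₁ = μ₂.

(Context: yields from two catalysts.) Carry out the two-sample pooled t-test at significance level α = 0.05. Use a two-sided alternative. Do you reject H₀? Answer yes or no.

reject H₀: no

x̄₁=55.650, s₁=7.842, n₁=20
x̄₂=60.643, s₂=7.958, n₂=14
s_p² = [19·7.842² + 13·7.958²]/32 = 62.2426
SE = √(s_p²·(1/20+1/14)) = 2.7492
t = (55.650−60.643)/2.7492 = -1.8161
df = 32
p-value (two-sided) = 0.07873
At α=0.05: p ≥ α → fail to reject H₀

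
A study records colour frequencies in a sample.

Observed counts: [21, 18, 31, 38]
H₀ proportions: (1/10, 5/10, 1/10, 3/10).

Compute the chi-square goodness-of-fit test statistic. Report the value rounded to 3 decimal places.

n = 108; E_i = n·p_i = [10.80, 54.00, 10.80, 32.40]
χ² = (21−10.80)²/10.80 + (18−54.00)²/54.00 + (31−10.80)²/10.80 + (38−32.40)²/32.40 = 72.3827
df = 3

test statistic = 72.383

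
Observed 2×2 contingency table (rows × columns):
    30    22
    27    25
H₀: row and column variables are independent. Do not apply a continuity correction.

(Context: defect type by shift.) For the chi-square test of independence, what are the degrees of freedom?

degrees of freedom = 1

df = (r−1)(c−1) = (2−1)·(2−1) = 1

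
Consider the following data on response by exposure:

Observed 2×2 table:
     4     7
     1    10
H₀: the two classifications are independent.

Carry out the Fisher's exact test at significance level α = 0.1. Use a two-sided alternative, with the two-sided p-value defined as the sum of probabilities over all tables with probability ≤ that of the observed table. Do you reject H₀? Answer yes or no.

reject H₀: no

Margins: r₁=11, r₂=11, c₁=5, c₂=17, n=22
p_obs = C(11,4)·C(11,1)/C(22,5); sum pmf over tables with pmf ≤ p_obs
p-value (two-sided) = 0.31078
At α=0.1: p ≥ α → fail to reject H₀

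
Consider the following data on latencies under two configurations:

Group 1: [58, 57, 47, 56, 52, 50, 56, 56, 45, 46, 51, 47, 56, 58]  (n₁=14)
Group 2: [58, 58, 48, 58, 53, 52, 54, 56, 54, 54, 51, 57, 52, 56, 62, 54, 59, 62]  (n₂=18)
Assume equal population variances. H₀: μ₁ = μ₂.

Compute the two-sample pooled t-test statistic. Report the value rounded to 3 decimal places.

x̄₁=52.500, s₁=4.784, n₁=14
x̄₂=55.444, s₂=3.714, n₂=18
s_p² = [13·4.784² + 17·3.714²]/30 = 17.7315
SE = √(s_p²·(1/14+1/18)) = 1.5005
t = (52.500−55.444)/1.5005 = -1.9623
df = 30

test statistic = -1.962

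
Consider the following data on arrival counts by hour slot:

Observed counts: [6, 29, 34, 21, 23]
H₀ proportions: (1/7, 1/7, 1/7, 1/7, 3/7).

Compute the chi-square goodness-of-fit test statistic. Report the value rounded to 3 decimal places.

n = 113; E_i = n·p_i = [16.14, 16.14, 16.14, 16.14, 48.43]
χ² = (6−16.14)²/16.14 + (29−16.14)²/16.14 + (34−16.14)²/16.14 + (21−16.14)²/16.14 + (23−48.43)²/48.43 = 51.1799
df = 4

test statistic = 51.180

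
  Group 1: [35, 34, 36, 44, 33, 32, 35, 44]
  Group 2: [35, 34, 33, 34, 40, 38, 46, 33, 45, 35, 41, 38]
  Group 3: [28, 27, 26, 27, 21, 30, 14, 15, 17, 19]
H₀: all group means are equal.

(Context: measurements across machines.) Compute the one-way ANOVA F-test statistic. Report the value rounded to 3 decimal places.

test statistic = 28.743

Group means [36.62, 37.67, 22.40], grand mean 32.300
SSB = Σnᵢ(x̄ᵢ−x̄)² = 1475.358; SSW = ΣΣ(x−x̄ᵢ)² = 692.942
MSB = 1475.358/2 = 737.6792; MSW = 692.942/27 = 25.6645
F = MSB/MSW = 28.7432
df = (2, 27)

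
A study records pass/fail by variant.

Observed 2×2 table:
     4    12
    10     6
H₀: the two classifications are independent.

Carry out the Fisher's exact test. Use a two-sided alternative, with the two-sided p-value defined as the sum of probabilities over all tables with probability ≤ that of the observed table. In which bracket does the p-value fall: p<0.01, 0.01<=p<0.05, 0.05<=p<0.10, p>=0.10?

Margins: r₁=16, r₂=16, c₁=14, c₂=18, n=32
p_obs = C(16,4)·C(16,10)/C(32,14); sum pmf over tables with pmf ≤ p_obs
p-value (two-sided) = 0.07317
→ bracket: 0.05<=p<0.10

p-value bracket: 0.05<=p<0.10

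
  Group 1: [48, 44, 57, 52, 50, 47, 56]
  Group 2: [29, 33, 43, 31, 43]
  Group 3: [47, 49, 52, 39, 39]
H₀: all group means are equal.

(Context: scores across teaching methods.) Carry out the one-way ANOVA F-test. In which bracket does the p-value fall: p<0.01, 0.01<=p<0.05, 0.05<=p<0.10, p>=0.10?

p-value bracket: p<0.01

Group means [50.57, 35.80, 45.20], grand mean 44.647
SSB = Σnᵢ(x̄ᵢ−x̄)² = 638.568; SSW = ΣΣ(x−x̄ᵢ)² = 457.314
MSB = 638.568/2 = 319.2840; MSW = 457.314/14 = 32.6653
F = MSB/MSW = 9.7744
df = (2, 14)
p-value (upper-tail) = 0.00220
→ bracket: p<0.01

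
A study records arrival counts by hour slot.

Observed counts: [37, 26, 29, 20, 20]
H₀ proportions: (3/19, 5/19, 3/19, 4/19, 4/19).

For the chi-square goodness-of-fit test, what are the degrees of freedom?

df = k − 1 = 5 − 1 = 4

degrees of freedom = 4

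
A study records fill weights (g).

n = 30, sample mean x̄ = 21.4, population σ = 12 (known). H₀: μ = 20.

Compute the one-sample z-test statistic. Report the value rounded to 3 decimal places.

SE = σ/√n = 12/√30 = 2.1909
z = (x̄−μ₀)/SE = (21.4−20)/2.1909 = 0.6390

test statistic = 0.639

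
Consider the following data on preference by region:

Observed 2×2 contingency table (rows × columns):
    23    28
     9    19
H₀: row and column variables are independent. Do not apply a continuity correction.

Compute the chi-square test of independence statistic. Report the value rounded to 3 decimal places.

Row totals [51, 28], col totals [32, 47], n=79
χ² = (23−20.66)²/20.66 + (28−30.34)²/30.34 + (9−11.34)²/11.34 + (19−16.66)²/16.66 = 1.2589
df = 1

test statistic = 1.259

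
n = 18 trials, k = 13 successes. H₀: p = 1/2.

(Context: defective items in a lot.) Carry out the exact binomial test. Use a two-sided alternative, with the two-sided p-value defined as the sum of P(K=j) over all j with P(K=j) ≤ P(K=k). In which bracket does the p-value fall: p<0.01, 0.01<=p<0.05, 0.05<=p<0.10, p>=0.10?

p-value bracket: 0.05<=p<0.10

Exact binomial: n=18, k=13, p₀=1/2=0.5000
P(X=j) = C(n,j)·p₀^j·(1−p₀)^(n−j); p = Σ P(X=j) over j with P(X=j) ≤ P(X=13)
p-value (two-sided) = 0.09625
→ bracket: 0.05<=p<0.10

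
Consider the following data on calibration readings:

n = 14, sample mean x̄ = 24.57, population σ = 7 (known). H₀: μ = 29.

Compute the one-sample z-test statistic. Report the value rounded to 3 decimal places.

test statistic = -2.368

SE = σ/√n = 7/√14 = 1.8708
z = (x̄−μ₀)/SE = (24.57−29)/1.8708 = -2.3679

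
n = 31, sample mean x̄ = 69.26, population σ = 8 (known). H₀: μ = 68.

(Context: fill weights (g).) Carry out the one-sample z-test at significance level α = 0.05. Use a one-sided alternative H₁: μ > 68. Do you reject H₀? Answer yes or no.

SE = σ/√n = 8/√31 = 1.4368
z = (x̄−μ₀)/SE = (69.26−68)/1.4368 = 0.8769
p-value (one-sided, H₁ greater) = 0.19026
At α=0.05: p ≥ α → fail to reject H₀

reject H₀: no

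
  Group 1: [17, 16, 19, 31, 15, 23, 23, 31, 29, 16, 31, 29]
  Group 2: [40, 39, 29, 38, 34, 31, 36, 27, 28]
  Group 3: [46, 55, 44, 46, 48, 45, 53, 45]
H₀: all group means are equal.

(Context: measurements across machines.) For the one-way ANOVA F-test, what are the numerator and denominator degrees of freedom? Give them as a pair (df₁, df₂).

degrees of freedom = [2, 26]

k = 3 groups, N = 29 total
df = (k−1, N−k) = (3−1, 29−3) = (2, 26)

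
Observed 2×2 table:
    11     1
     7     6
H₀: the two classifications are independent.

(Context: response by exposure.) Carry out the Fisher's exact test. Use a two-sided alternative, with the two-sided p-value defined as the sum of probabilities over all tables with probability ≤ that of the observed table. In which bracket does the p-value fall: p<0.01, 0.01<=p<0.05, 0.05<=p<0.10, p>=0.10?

p-value bracket: 0.05<=p<0.10

Margins: r₁=12, r₂=13, c₁=18, c₂=7, n=25
p_obs = C(12,11)·C(13,7)/C(25,18); sum pmf over tables with pmf ≤ p_obs
p-value (two-sided) = 0.07304
→ bracket: 0.05<=p<0.10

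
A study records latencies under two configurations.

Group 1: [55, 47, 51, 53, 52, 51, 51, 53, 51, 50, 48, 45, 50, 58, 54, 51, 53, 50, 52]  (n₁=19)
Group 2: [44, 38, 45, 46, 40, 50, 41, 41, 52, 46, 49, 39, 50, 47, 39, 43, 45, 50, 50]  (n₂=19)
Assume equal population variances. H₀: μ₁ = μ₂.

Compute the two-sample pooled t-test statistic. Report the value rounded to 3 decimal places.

x̄₁=51.316, s₁=2.888, n₁=19
x̄₂=45.000, s₂=4.435, n₂=19
s_p² = [18·2.888² + 18·4.435²]/36 = 14.0029
SE = √(s_p²·(1/19+1/19)) = 1.2141
t = (51.316−45.000)/1.2141 = 5.2021
df = 36

test statistic = 5.202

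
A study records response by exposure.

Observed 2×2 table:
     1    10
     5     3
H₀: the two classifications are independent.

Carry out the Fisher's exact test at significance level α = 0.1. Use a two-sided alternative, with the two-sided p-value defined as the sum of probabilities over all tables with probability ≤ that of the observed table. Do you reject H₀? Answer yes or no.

reject H₀: yes

Margins: r₁=11, r₂=8, c₁=6, c₂=13, n=19
p_obs = C(11,1)·C(8,5)/C(19,6); sum pmf over tables with pmf ≤ p_obs
p-value (two-sided) = 0.04076
At α=0.1: p < α → reject H₀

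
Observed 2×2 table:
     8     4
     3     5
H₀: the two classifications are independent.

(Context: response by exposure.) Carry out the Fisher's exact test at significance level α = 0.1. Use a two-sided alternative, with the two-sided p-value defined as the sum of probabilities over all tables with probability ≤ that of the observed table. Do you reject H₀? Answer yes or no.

reject H₀: no

Margins: r₁=12, r₂=8, c₁=11, c₂=9, n=20
p_obs = C(12,8)·C(8,3)/C(20,11); sum pmf over tables with pmf ≤ p_obs
p-value (two-sided) = 0.36185
At α=0.1: p ≥ α → fail to reject H₀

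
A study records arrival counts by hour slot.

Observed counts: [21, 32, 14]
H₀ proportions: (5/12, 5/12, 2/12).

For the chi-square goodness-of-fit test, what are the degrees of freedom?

df = k − 1 = 3 − 1 = 2

degrees of freedom = 2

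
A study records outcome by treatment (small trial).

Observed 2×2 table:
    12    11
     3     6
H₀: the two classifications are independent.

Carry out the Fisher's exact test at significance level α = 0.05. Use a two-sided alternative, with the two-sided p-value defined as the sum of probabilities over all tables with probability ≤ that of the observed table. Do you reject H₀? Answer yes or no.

reject H₀: no

Margins: r₁=23, r₂=9, c₁=15, c₂=17, n=32
p_obs = C(23,12)·C(9,3)/C(32,15); sum pmf over tables with pmf ≤ p_obs
p-value (two-sided) = 0.44405
At α=0.05: p ≥ α → fail to reject H₀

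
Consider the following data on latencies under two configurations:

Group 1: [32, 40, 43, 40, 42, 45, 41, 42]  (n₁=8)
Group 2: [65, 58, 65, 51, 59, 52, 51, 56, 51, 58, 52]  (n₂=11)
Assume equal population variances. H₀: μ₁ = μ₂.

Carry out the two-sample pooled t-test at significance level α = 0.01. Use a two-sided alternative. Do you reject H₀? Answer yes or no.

reject H₀: yes

x̄₁=40.625, s₁=3.852, n₁=8
x̄₂=56.182, s₂=5.344, n₂=11
s_p² = [7·3.852² + 10·5.344²]/17 = 22.9124
SE = √(s_p²·(1/8+1/11)) = 2.2242
t = (40.625−56.182)/2.2242 = -6.9944
df = 17
p-value (two-sided) = 0.00000
At α=0.01: p < α → reject H₀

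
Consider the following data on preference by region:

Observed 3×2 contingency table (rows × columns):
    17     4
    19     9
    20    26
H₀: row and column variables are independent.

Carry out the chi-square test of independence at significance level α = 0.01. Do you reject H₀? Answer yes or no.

reject H₀: yes

Row totals [21, 28, 46], col totals [56, 39], n=95
χ² = (17−12.38)²/12.38 + (4−8.62)²/8.62 + (19−16.51)²/16.51 + (9−11.49)²/11.49 + (20−27.12)²/27.12 + (26−18.88)²/18.88 = 9.6692
df = 2
p-value (upper-tail) = 0.00795
At α=0.01: p < α → reject H₀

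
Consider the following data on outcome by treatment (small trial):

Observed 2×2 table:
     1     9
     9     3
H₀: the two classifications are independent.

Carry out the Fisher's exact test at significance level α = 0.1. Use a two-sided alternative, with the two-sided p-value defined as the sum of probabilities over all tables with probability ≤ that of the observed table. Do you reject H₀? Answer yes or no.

Margins: r₁=10, r₂=12, c₁=10, c₂=12, n=22
p_obs = C(10,1)·C(12,9)/C(22,10); sum pmf over tables with pmf ≤ p_obs
p-value (two-sided) = 0.00369
At α=0.1: p < α → reject H₀

reject H₀: yes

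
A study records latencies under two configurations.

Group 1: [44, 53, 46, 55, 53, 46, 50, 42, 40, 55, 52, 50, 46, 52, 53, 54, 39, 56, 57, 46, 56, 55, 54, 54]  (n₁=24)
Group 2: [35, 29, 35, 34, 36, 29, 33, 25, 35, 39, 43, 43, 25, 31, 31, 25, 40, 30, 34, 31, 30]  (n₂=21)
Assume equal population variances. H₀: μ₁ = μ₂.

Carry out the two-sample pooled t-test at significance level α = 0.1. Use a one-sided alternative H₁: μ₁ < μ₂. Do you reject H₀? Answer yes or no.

x̄₁=50.333, s₁=5.362, n₁=24
x̄₂=33.000, s₂=5.301, n₂=21
s_p² = [23·5.362² + 20·5.301²]/43 = 28.4496
SE = √(s_p²·(1/24+1/21)) = 1.5938
t = (50.333−33.000)/1.5938 = 10.8756
df = 43
p-value (one-sided, H₁ less) = 1.00000
At α=0.1: p ≥ α → fail to reject H₀

reject H₀: no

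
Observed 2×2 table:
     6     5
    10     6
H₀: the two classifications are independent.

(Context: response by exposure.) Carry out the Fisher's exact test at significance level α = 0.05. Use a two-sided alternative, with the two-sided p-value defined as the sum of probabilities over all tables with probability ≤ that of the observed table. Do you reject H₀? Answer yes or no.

Margins: r₁=11, r₂=16, c₁=16, c₂=11, n=27
p_obs = C(11,6)·C(16,10)/C(27,16); sum pmf over tables with pmf ≤ p_obs
p-value (two-sided) = 0.71044
At α=0.05: p ≥ α → fail to reject H₀

reject H₀: no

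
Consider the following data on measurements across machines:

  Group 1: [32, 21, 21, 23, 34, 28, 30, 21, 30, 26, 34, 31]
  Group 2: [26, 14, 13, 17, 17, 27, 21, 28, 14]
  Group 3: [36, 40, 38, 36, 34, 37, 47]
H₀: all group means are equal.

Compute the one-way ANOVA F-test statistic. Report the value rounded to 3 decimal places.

Group means [27.58, 19.67, 38.29], grand mean 27.714
SSB = Σnᵢ(x̄ᵢ−x̄)² = 1365.369; SSW = ΣΣ(x−x̄ᵢ)² = 676.345
MSB = 1365.369/2 = 682.6845; MSW = 676.345/25 = 27.0538
F = MSB/MSW = 25.2343
df = (2, 25)

test statistic = 25.234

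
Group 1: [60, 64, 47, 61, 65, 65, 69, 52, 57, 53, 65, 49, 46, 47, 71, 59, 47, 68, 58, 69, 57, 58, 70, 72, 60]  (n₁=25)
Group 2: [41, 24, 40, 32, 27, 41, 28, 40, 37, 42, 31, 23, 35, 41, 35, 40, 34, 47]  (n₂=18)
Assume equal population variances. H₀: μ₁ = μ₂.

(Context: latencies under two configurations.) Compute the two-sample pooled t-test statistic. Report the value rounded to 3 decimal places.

x̄₁=59.560, s₁=8.272, n₁=25
x̄₂=35.444, s₂=6.776, n₂=18
s_p² = [24·8.272² + 17·6.776²]/41 = 59.0879
SE = √(s_p²·(1/25+1/18)) = 2.3762
t = (59.560−35.444)/2.3762 = 10.1489
df = 41

test statistic = 10.149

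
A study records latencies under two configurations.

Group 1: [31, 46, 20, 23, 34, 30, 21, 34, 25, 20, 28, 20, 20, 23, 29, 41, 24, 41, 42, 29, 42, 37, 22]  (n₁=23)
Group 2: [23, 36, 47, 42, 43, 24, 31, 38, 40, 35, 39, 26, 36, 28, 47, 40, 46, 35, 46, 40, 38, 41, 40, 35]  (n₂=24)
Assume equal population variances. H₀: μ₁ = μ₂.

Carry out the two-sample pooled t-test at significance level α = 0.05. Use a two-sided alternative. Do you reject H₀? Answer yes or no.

x̄₁=29.652, s₁=8.462, n₁=23
x̄₂=37.333, s₂=6.901, n₂=24
s_p² = [22·8.462² + 23·6.901²]/45 = 59.3456
SE = √(s_p²·(1/23+1/24)) = 2.2479
t = (29.652−37.333)/2.2479 = -3.4171
df = 45
p-value (two-sided) = 0.00135
At α=0.05: p < α → reject H₀

reject H₀: yes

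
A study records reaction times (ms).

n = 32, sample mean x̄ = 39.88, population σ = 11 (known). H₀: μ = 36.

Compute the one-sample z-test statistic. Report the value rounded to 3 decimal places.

SE = σ/√n = 11/√32 = 1.9445
z = (x̄−μ₀)/SE = (39.88−36)/1.9445 = 1.9953

test statistic = 1.995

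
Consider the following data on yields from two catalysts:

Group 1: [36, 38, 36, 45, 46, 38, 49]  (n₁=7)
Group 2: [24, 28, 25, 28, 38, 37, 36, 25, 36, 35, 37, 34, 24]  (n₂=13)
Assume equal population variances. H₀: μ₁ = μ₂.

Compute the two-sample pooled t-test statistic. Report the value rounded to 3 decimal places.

x̄₁=41.143, s₁=5.367, n₁=7
x̄₂=31.308, s₂=5.648, n₂=13
s_p² = [6·5.367² + 12·5.648²]/18 = 30.8681
SE = √(s_p²·(1/7+1/13)) = 2.6047
t = (41.143−31.308)/2.6047 = 3.7760
df = 18

test statistic = 3.776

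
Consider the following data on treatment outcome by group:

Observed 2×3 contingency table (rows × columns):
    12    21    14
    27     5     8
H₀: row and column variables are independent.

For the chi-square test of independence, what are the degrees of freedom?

degrees of freedom = 2

df = (r−1)(c−1) = (2−1)·(3−1) = 2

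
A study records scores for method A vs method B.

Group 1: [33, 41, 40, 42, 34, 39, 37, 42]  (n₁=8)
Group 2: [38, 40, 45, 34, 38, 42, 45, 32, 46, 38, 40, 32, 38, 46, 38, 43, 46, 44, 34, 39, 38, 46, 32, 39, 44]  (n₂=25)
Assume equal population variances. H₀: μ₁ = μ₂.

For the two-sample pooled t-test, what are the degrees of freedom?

degrees of freedom = 31

df = n₁ + n₂ − 2 = 8 + 25 − 2 = 31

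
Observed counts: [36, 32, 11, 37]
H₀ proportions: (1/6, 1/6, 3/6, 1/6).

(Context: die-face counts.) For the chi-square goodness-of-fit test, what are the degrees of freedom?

degrees of freedom = 3

df = k − 1 = 4 − 1 = 3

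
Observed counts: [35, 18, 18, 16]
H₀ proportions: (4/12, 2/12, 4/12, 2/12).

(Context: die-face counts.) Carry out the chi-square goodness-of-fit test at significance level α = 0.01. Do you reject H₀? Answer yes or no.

n = 87; E_i = n·p_i = [29.00, 14.50, 29.00, 14.50]
χ² = (35−29.00)²/29.00 + (18−14.50)²/14.50 + (18−29.00)²/29.00 + (16−14.50)²/14.50 = 6.4138
df = 3
p-value (upper-tail) = 0.09312
At α=0.01: p ≥ α → fail to reject H₀

reject H₀: no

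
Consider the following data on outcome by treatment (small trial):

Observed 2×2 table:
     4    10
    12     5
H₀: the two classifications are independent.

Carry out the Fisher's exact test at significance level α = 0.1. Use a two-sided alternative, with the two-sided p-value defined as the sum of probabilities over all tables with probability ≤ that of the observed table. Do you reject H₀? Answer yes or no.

Margins: r₁=14, r₂=17, c₁=16, c₂=15, n=31
p_obs = C(14,4)·C(17,12)/C(31,16); sum pmf over tables with pmf ≤ p_obs
p-value (two-sided) = 0.03195
At α=0.1: p < α → reject H₀

reject H₀: yes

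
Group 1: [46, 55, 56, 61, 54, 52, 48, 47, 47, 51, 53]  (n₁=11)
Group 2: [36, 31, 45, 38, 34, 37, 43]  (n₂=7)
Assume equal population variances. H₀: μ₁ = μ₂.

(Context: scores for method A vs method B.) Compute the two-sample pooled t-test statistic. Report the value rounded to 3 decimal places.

x̄₁=51.818, s₁=4.622, n₁=11
x̄₂=37.714, s₂=4.889, n₂=7
s_p² = [10·4.622² + 6·4.889²]/16 = 22.3166
SE = √(s_p²·(1/11+1/7)) = 2.2840
t = (51.818−37.714)/2.2840 = 6.1750
df = 16

test statistic = 6.175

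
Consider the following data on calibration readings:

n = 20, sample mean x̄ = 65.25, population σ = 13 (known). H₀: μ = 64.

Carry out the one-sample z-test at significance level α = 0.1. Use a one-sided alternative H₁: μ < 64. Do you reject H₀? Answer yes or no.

reject H₀: no

SE = σ/√n = 13/√20 = 2.9069
z = (x̄−μ₀)/SE = (65.25−64)/2.9069 = 0.4300
p-value (one-sided, H₁ less) = 0.66641
At α=0.1: p ≥ α → fail to reject H₀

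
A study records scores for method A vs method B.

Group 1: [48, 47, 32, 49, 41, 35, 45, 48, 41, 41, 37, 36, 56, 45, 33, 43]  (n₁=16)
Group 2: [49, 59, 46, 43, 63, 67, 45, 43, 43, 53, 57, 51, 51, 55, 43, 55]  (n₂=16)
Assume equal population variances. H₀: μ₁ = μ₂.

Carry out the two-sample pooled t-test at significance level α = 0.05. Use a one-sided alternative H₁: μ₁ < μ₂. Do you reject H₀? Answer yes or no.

reject H₀: yes

x̄₁=42.312, s₁=6.600, n₁=16
x̄₂=51.438, s₂=7.545, n₂=16
s_p² = [15·6.600² + 15·7.545²]/30 = 50.2458
SE = √(s_p²·(1/16+1/16)) = 2.5061
t = (42.312−51.438)/2.5061 = -3.6411
df = 30
p-value (one-sided, H₁ less) = 0.00051
At α=0.05: p < α → reject H₀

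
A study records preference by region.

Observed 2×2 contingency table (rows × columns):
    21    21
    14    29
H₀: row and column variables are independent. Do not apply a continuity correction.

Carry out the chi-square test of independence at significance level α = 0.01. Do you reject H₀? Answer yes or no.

reject H₀: no

Row totals [42, 43], col totals [35, 50], n=85
χ² = (21−17.29)²/17.29 + (21−24.71)²/24.71 + (14−17.71)²/17.71 + (29−25.29)²/25.29 = 2.6686
df = 1
p-value (upper-tail) = 0.10235
At α=0.01: p ≥ α → fail to reject H₀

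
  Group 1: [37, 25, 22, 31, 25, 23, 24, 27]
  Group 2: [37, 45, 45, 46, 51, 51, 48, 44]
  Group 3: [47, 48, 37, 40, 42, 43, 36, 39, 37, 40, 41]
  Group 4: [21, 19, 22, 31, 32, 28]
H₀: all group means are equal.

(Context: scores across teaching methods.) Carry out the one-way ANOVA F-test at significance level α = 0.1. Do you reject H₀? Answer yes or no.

reject H₀: yes

Group means [26.75, 45.88, 40.91, 25.50], grand mean 35.879
SSB = Σnᵢ(x̄ᵢ−x̄)² = 2390.731; SSW = ΣΣ(x−x̄ᵢ)² = 620.784
MSB = 2390.731/3 = 796.9104; MSW = 620.784/29 = 21.4063
F = MSB/MSW = 37.2278
df = (3, 29)
p-value (upper-tail) = 0.00000
At α=0.1: p < α → reject H₀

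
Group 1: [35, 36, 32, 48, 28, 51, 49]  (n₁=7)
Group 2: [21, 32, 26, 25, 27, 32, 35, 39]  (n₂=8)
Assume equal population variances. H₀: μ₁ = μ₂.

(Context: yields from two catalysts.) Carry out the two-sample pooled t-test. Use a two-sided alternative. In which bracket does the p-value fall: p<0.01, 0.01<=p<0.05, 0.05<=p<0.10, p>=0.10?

x̄₁=39.857, s₁=9.263, n₁=7
x̄₂=29.625, s₂=5.902, n₂=8
s_p² = [6·9.263² + 7·5.902²]/13 = 58.3640
SE = √(s_p²·(1/7+1/8)) = 3.9539
t = (39.857−29.625)/3.9539 = 2.5879
df = 13
p-value (two-sided) = 0.02252
→ bracket: 0.01<=p<0.05

p-value bracket: 0.01<=p<0.05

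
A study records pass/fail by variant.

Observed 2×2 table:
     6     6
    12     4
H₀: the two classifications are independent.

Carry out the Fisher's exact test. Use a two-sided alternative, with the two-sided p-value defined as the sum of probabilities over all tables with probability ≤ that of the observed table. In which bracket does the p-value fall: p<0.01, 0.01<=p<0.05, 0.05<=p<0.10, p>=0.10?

p-value bracket: p>=0.10

Margins: r₁=12, r₂=16, c₁=18, c₂=10, n=28
p_obs = C(12,6)·C(16,12)/C(28,18); sum pmf over tables with pmf ≤ p_obs
p-value (two-sided) = 0.24254
→ bracket: p>=0.10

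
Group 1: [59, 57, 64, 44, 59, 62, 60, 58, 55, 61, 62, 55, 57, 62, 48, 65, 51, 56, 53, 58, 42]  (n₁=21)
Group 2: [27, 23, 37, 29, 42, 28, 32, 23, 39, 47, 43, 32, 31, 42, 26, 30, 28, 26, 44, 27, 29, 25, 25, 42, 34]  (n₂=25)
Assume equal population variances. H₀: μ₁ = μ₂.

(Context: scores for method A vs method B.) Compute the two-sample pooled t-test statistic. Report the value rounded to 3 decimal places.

test statistic = 11.928

x̄₁=56.571, s₁=6.145, n₁=21
x̄₂=32.440, s₂=7.360, n₂=25
s_p² = [20·6.145² + 24·7.360²]/44 = 46.7114
SE = √(s_p²·(1/21+1/25)) = 2.0231
t = (56.571−32.440)/2.0231 = 11.9281
df = 44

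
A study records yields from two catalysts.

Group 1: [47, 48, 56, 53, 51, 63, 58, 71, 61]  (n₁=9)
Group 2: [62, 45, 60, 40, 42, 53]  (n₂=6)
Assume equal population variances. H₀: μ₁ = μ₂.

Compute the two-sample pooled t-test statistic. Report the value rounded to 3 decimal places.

test statistic = 1.377

x̄₁=56.444, s₁=7.748, n₁=9
x̄₂=50.333, s₂=9.395, n₂=6
s_p² = [8·7.748² + 5·9.395²]/13 = 70.8889
SE = √(s_p²·(1/9+1/6)) = 4.4375
t = (56.444−50.333)/4.4375 = 1.3772
df = 13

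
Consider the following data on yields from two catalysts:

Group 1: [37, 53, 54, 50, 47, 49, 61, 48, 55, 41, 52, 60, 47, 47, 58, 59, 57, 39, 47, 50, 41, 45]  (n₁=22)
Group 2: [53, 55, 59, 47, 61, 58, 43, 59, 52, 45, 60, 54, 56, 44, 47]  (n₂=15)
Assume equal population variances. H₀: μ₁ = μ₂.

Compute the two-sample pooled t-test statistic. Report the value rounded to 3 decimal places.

x̄₁=49.864, s₁=6.854, n₁=22
x̄₂=52.867, s₂=6.221, n₂=15
s_p² = [21·6.854² + 14·6.221²]/35 = 43.6664
SE = √(s_p²·(1/22+1/15)) = 2.2127
t = (49.864−52.867)/2.2127 = -1.3572
df = 35

test statistic = -1.357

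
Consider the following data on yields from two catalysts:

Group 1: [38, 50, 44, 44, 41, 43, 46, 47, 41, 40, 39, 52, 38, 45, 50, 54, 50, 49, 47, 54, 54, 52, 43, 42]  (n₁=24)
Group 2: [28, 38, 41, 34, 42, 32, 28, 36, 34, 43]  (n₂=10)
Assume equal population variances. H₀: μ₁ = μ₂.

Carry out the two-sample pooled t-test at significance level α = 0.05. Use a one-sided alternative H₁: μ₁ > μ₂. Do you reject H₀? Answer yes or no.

reject H₀: yes

x̄₁=45.958, s₁=5.229, n₁=24
x̄₂=35.600, s₂=5.420, n₂=10
s_p² = [23·5.229² + 9·5.420²]/32 = 27.9174
SE = √(s_p²·(1/24+1/10)) = 1.9887
t = (45.958−35.600)/1.9887 = 5.2086
df = 32
p-value (one-sided, H₁ greater) = 0.00001
At α=0.05: p < α → reject H₀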